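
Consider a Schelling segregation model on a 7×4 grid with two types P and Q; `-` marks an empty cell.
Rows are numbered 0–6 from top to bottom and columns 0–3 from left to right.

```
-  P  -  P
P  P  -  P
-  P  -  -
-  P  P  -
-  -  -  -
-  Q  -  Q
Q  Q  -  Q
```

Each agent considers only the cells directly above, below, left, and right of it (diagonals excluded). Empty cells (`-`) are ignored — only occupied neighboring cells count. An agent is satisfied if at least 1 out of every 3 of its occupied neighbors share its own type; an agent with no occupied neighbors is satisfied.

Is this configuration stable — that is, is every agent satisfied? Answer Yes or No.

Yes

(0,1)P 1/1 ok
(0,3)P 1/1 ok
(1,0)P 1/1 ok
(1,1)P 3/3 ok
(1,3)P 1/1 ok
(2,1)P 2/2 ok
(3,1)P 2/2 ok
(3,2)P 1/1 ok
(5,1)Q 1/1 ok
(5,3)Q 1/1 ok
(6,0)Q 1/1 ok
(6,1)Q 2/2 ok
(6,3)Q 1/1 ok
All meet the threshold, so the configuration is stable.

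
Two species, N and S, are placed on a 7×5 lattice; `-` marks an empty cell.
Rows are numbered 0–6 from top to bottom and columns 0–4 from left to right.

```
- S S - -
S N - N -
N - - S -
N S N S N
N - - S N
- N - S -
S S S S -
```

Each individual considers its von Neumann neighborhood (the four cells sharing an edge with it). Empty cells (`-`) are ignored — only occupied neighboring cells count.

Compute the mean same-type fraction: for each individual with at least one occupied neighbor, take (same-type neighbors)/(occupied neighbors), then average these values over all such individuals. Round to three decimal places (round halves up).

Row 0: (0,1)S 1/2 · (0,2)S 1/1
Row 1: (1,0)S 0/2 · (1,1)N 0/2 · (1,3)N 0/1
Row 2: (2,0)N 1/2 · (2,3)S 1/2
Row 3: (3,0)N 2/3 · (3,1)S 0/2 · (3,2)N 0/2 · (3,3)S 2/4 · (3,4)N 1/2
Row 4: (4,0)N 1/1 · (4,3)S 2/3 · (4,4)N 1/2
Row 5: (5,1)N 0/1 · (5,3)S 2/2
Row 6: (6,0)S 1/1 · (6,1)S 2/3 · (6,2)S 2/2 · (6,3)S 2/2
Sum over 21 individuals: 1/2 + 1/1 + 0/2 + 0/2 + 0/1 + 1/2 + 1/2 + 2/3 + 0/2 + 0/2 + 2/4 + 1/2 + 1/1 + 2/3 + 1/2 + 0/1 + 2/2 + 1/1 + 2/3 + 2/2 + 2/2 = 11; mean = 11 ÷ 21 = 11/21 = 0.523809… → 0.524.

0.524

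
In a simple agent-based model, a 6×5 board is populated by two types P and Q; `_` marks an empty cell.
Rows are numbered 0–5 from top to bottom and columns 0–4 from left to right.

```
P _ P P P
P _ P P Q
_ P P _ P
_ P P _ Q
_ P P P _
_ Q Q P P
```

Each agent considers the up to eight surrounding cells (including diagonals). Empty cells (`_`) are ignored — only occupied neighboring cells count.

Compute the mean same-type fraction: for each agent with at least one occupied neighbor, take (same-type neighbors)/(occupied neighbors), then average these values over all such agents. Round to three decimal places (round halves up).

Row 0: (0,0)P 1/1 · (0,2)P 3/3 · (0,3)P 4/5 · (0,4)P 2/3
Row 1: (1,0)P 2/2 · (1,2)P 5/5 · (1,3)P 6/7 · (1,4)Q 0/4
Row 2: (2,1)P 5/5 · (2,2)P 5/5 · (2,4)P 1/3
Row 3: (3,1)P 5/5 · (3,2)P 6/6 · (3,4)Q 0/2
Row 4: (4,1)P 3/5 · (4,2)P 5/7 · (4,3)P 4/6
Row 5: (5,1)Q 1/3 · (5,2)Q 1/5 · (5,3)P 3/4 · (5,4)P 2/2
Sum over 21 agents: 1/1 + 3/3 + 4/5 + 2/3 + 2/2 + 5/5 + 6/7 + 0/4 + 5/5 + 5/5 + 1/3 + 5/5 + 6/6 + 0/2 + 3/5 + 5/7 + 4/6 + 1/3 + 1/5 + 3/4 + 2/2 = 2089/140; mean = 2089/140 ÷ 21 = 2089/2940 = 0.710544… → 0.711.

0.711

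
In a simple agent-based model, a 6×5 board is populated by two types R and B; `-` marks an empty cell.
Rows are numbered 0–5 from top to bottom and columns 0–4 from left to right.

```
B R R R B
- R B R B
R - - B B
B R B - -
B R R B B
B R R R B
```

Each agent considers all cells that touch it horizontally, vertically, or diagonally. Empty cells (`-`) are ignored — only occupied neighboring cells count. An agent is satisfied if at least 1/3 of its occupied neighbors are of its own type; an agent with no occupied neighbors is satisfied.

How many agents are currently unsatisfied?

4

Row 0: (0,0)B 0/2 unhappy · (0,1)R 2/4 ok · (0,2)R 4/5 ok · (0,3)R 2/5 ok · (0,4)B 1/3 ok
Row 1: (1,1)R 3/5 ok · (1,2)B 1/6 unhappy · (1,3)R 2/7 unhappy · (1,4)B 3/5 ok
Row 2: (2,0)R 2/3 ok · (2,3)B 4/5 ok · (2,4)B 2/3 ok
Row 3: (3,0)B 1/4 unhappy · (3,1)R 3/6 ok · (3,2)B 2/5 ok
Row 4: (4,0)B 2/5 ok · (4,1)R 4/8 ok · (4,2)R 5/7 ok · (4,3)B 3/6 ok · (4,4)B 2/3 ok
Row 5: (5,0)B 1/3 ok · (5,1)R 3/5 ok · (5,2)R 4/5 ok · (5,3)R 2/5 ok · (5,4)B 2/3 ok
Unsatisfied: (0,0), (1,2), (1,3), (3,0) — 4 in total.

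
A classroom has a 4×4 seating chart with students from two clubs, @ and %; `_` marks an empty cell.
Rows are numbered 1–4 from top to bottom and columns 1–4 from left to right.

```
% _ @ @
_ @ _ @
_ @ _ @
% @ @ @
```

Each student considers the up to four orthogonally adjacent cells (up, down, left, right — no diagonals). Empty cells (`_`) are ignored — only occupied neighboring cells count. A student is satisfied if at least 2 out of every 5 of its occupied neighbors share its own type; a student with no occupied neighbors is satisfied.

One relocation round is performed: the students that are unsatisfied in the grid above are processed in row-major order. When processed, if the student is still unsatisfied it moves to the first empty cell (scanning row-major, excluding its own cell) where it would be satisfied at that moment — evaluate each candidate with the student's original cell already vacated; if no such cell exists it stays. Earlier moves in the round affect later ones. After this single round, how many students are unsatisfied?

0

Initially unsatisfied (in order): (4,1).
  (4,1) → (2,1).
Resulting grid:
% _ @ @
% @ _ @
_ @ _ @
_ @ @ @
All satisfied now.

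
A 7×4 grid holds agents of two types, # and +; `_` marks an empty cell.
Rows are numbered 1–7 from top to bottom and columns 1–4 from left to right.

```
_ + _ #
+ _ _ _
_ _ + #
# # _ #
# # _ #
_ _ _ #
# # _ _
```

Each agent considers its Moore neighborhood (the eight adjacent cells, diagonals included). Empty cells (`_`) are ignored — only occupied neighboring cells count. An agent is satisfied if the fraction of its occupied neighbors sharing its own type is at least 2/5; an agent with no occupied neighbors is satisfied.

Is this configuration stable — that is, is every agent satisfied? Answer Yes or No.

No

Row 1: (1,2)+ 1/1 ✓ · (1,4)# 0/0 ✓
Row 2: (2,1)+ 1/1 ✓
Row 3: (3,3)+ 0/3 ✗ · (3,4)# 1/2 ✓
Row 4: (4,1)# 3/3 ✓ · (4,2)# 3/4 ✓ · (4,4)# 2/3 ✓
Row 5: (5,1)# 3/3 ✓ · (5,2)# 3/3 ✓ · (5,4)# 2/2 ✓
Row 6: (6,4)# 1/1 ✓
Row 7: (7,1)# 1/1 ✓ · (7,2)# 1/1 ✓
For instance (3,3) has only 0/3 same-type neighbors, below 2/5.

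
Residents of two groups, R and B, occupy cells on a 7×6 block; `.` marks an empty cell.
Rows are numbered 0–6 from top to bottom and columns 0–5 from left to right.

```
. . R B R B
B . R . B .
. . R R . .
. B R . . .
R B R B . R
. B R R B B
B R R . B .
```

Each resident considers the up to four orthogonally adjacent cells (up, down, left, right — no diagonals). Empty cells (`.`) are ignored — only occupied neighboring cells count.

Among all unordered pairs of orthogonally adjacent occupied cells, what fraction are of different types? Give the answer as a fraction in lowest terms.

14/27

Scan each occupied cell's neighbors to the right and below so each pair is counted once.
From row 0: 4 unlike of 5 pairs (running 4/5).
From row 1: 0 unlike of 1 pairs (running 4/6).
From row 2: 0 unlike of 2 pairs (running 4/8).
From row 3: 1 unlike of 3 pairs (running 5/11).
From row 4: 5 unlike of 7 pairs (running 10/18).
From row 5: 3 unlike of 7 pairs (running 13/25).
From row 6: 1 unlike of 2 pairs (running 14/27).
Total adjacent occupied pairs: 27; unlike-type pairs: 14.
14/27 is already in lowest terms.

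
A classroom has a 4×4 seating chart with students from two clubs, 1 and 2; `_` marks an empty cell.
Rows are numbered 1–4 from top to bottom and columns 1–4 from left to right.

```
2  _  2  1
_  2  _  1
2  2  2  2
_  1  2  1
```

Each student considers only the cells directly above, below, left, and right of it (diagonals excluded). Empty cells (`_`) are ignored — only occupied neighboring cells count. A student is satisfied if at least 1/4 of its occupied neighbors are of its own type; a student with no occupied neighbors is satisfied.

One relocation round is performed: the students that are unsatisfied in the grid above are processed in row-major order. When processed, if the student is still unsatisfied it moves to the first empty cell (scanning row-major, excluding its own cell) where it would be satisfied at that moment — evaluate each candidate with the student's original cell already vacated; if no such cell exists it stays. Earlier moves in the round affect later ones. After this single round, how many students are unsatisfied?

Initially unsatisfied (in order): (1,3), (4,2), (4,4).
  (1,3) → (1,2).
  (4,2) → (1,3).
  (4,4) → (2,3).
Resulting grid:
2 2 1 1
_ 2 1 1
2 2 2 2
_ _ 2 _
All satisfied now.

0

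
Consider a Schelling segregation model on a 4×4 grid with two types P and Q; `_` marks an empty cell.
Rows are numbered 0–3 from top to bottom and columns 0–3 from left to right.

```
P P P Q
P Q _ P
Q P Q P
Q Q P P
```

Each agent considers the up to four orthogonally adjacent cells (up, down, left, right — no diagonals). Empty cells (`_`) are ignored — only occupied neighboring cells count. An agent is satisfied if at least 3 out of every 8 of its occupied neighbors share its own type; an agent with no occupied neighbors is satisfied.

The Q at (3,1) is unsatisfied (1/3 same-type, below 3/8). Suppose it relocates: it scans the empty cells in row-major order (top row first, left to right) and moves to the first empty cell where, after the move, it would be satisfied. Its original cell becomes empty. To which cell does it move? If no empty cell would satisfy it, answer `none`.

(1,2)

Vacating (3,1). Empty cells in order:
  (1,2): 2/4 same-type → satisfied — stop here.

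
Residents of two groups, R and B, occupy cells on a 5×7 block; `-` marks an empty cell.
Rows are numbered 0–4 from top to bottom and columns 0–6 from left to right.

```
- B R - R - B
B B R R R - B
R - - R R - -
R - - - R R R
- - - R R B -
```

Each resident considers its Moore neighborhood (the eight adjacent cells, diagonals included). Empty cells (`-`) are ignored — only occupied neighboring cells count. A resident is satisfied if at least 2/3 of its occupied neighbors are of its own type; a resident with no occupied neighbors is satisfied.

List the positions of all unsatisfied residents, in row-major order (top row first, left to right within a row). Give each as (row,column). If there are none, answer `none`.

Row 0: (0,1)B 2/4 unhappy · (0,2)R 2/4 unhappy · (0,4)R 2/2 ok · (0,6)B 1/1 ok
Row 1: (1,0)B 2/3 ok · (1,1)B 2/5 unhappy · (1,2)R 3/5 unhappy · (1,3)R 6/6 ok · (1,4)R 4/4 ok · (1,6)B 1/1 ok
Row 2: (2,0)R 1/3 unhappy · (2,3)R 5/5 ok · (2,4)R 5/5 ok
Row 3: (3,0)R 1/1 ok · (3,4)R 5/6 ok · (3,5)R 4/5 ok · (3,6)R 1/2 unhappy
Row 4: (4,3)R 2/2 ok · (4,4)R 3/4 ok · (4,5)B 0/4 unhappy

(0,1), (0,2), (1,1), (1,2), (2,0), (3,6), (4,5)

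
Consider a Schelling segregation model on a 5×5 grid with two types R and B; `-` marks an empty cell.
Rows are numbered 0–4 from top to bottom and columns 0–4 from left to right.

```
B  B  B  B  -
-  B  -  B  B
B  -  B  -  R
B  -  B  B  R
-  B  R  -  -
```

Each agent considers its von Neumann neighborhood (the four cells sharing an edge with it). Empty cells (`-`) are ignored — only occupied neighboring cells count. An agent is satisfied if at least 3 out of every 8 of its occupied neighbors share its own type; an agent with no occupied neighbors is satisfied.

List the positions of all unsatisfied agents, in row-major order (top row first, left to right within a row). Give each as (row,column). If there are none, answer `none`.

(0,0)B 1/1 ok
(0,1)B 3/3 ok
(0,2)B 2/2 ok
(0,3)B 2/2 ok
(1,1)B 1/1 ok
(1,3)B 2/2 ok
(1,4)B 1/2 ok
(2,0)B 1/1 ok
(2,2)B 1/1 ok
(2,4)R 1/2 ok
(3,0)B 1/1 ok
(3,2)B 2/3 ok
(3,3)B 1/2 ok
(3,4)R 1/2 ok
(4,1)B 0/1 unhappy
(4,2)R 0/2 unhappy

(4,1), (4,2)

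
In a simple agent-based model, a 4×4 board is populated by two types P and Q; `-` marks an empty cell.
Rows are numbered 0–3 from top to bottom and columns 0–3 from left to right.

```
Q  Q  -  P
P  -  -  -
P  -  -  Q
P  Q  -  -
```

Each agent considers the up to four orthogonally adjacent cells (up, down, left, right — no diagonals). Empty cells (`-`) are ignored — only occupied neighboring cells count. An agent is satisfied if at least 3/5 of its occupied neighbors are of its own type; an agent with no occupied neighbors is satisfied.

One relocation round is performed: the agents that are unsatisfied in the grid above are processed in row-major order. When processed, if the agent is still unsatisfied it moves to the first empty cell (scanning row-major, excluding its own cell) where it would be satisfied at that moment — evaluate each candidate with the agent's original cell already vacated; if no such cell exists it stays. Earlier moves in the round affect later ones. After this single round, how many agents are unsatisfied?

Initially unsatisfied (in order): (0,0), (1,0), (3,0), (3,1).
  (0,0) → (1,2).
  (1,0): now satisfied by earlier moves; stays.
  (3,0): no empty cell satisfies it; stays.
  (3,1) → (0,2).
Resulting grid:
- Q Q P
P - Q -
P - - Q
P - - -
Unsatisfied now: (0,3).

1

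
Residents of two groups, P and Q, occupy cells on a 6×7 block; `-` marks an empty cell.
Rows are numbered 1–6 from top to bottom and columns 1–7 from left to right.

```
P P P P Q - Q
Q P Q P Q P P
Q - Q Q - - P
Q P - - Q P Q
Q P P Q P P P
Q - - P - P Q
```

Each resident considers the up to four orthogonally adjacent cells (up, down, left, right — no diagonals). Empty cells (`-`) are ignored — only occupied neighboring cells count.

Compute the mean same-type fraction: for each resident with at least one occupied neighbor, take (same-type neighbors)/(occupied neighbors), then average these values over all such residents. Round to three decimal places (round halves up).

0.470

Row 1: (1,1)P 1/2 · (1,2)P 3/3 · (1,3)P 2/3 · (1,4)P 2/3 · (1,5)Q 1/2 · (1,7)Q 0/1
Row 2: (2,1)Q 1/3 · (2,2)P 1/3 · (2,3)Q 1/4 · (2,4)P 1/4 · (2,5)Q 1/3 · (2,6)P 1/2 · (2,7)P 2/3
Row 3: (3,1)Q 2/2 · (3,3)Q 2/2 · (3,4)Q 1/2 · (3,7)P 1/2
Row 4: (4,1)Q 2/3 · (4,2)P 1/2 · (4,5)Q 0/2 · (4,6)P 1/3 · (4,7)Q 0/3
Row 5: (5,1)Q 2/3 · (5,2)P 2/3 · (5,3)P 1/2 · (5,4)Q 0/3 · (5,5)P 1/3 · (5,6)P 4/4 · (5,7)P 1/3
Row 6: (6,1)Q 1/1 · (6,4)P 0/1 · (6,6)P 1/2 · (6,7)Q 0/2
Sum over 33 residents: 1/2 + 3/3 + 2/3 + 2/3 + 1/2 + 0/1 + 1/3 + 1/3 + 1/4 + 1/4 + 1/3 + 1/2 + 2/3 + 2/2 + 2/2 + 1/2 + 1/2 + 2/3 + 1/2 + 0/2 + 1/3 + 0/3 + 2/3 + 2/3 + 1/2 + 0/3 + 1/3 + 4/4 + 1/3 + 1/1 + 0/1 + 1/2 + 0/2 = 31/2; mean = 31/2 ÷ 33 = 31/66 = 0.469696… → 0.470.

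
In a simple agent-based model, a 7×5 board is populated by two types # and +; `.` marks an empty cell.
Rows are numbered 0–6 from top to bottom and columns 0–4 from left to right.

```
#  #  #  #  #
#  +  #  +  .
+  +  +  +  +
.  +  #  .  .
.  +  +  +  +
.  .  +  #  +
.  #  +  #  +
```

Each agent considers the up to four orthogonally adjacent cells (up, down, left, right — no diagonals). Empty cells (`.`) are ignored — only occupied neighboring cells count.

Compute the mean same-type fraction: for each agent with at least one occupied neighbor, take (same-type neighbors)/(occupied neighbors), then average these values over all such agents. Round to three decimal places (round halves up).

(0,0)# 2/2
(0,1)# 2/3
(0,2)# 3/3
(0,3)# 2/3
(0,4)# 1/1
(1,0)# 1/3
(1,1)+ 1/4
(1,2)# 1/4
(1,3)+ 1/3
(2,0)+ 1/2
(2,1)+ 4/4
(2,2)+ 2/4
(2,3)+ 3/3
(2,4)+ 1/1
(3,1)+ 2/3
(3,2)# 0/3
(4,1)+ 2/2
(4,2)+ 3/4
(4,3)+ 2/3
(4,4)+ 2/2
(5,2)+ 2/3
(5,3)# 1/4
(5,4)+ 2/3
(6,1)# 0/1
(6,2)+ 1/3
(6,3)# 1/3
(6,4)+ 1/2
Sum over 27 agents: 2/2 + 2/3 + 3/3 + 2/3 + 1/1 + 1/3 + 1/4 + 1/4 + 1/3 + 1/2 + 4/4 + 2/4 + 3/3 + 1/1 + 2/3 + 0/3 + 2/2 + 3/4 + 2/3 + 2/2 + 2/3 + 1/4 + 2/3 + 0/1 + 1/3 + 1/3 + 1/2 = 49/3; mean = 49/3 ÷ 27 = 49/81 = 0.604938… → 0.605.

0.605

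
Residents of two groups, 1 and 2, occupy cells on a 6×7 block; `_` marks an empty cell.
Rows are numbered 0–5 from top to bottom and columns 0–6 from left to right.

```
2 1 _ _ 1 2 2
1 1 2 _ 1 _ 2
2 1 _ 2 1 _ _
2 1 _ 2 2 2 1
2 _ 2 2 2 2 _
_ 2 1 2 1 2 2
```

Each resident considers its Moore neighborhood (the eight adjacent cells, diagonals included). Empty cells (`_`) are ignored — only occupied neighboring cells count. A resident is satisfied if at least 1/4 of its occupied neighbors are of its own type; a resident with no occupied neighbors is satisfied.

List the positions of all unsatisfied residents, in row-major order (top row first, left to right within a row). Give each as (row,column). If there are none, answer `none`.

(0,0), (2,0), (2,4), (3,1), (3,6), (5,2), (5,4)

Row 0: (0,0)2 0/3 not · (0,1)1 2/4 satisfied · (0,4)1 1/2 satisfied · (0,5)2 2/4 satisfied · (0,6)2 2/2 satisfied
Row 1: (1,0)1 3/5 satisfied · (1,1)1 3/6 satisfied · (1,2)2 1/4 satisfied · (1,4)1 2/4 satisfied · (1,6)2 2/2 satisfied
Row 2: (2,0)2 1/5 not · (2,1)1 3/6 satisfied · (2,3)2 3/5 satisfied · (2,4)1 1/5 not
Row 3: (3,0)2 2/4 satisfied · (3,1)1 1/5 not · (3,3)2 5/6 satisfied · (3,4)2 6/7 satisfied · (3,5)2 3/5 satisfied · (3,6)1 0/2 not
Row 4: (4,0)2 2/3 satisfied · (4,2)2 4/6 satisfied · (4,3)2 5/7 satisfied · (4,4)2 7/8 satisfied · (4,5)2 5/7 satisfied
Row 5: (5,1)2 2/3 satisfied · (5,2)1 0/4 not · (5,3)2 3/5 satisfied · (5,4)1 0/5 not · (5,5)2 3/4 satisfied · (5,6)2 2/2 satisfied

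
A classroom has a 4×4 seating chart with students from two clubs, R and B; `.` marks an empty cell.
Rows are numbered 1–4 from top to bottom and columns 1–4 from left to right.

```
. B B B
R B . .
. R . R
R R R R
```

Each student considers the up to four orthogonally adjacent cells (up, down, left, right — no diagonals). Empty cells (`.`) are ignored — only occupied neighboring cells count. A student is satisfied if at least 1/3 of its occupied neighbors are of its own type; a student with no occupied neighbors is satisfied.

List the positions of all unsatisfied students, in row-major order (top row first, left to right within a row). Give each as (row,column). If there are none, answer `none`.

Row 1: (1,2)B 2/2 ok · (1,3)B 2/2 ok · (1,4)B 1/1 ok
Row 2: (2,1)R 0/1 unhappy · (2,2)B 1/3 ok
Row 3: (3,2)R 1/2 ok · (3,4)R 1/1 ok
Row 4: (4,1)R 1/1 ok · (4,2)R 3/3 ok · (4,3)R 2/2 ok · (4,4)R 2/2 ok

(2,1)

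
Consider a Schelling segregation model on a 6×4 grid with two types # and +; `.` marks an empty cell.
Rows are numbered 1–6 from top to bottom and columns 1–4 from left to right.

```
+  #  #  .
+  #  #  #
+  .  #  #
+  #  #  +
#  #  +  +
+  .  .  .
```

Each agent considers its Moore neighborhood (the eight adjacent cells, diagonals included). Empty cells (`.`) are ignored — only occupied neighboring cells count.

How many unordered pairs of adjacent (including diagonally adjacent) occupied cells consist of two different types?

18

Scan each occupied cell's neighbors to the right and below (and the two forward diagonals) so each pair is counted once.
Row 1: +(1,1)–#(1,2)≠ +(1,1)–+(2,1)= +(1,1)–#(2,2)≠ #(1,2)–#(1,3)= #(1,2)–#(2,2)= #(1,2)–#(2,3)= #(1,2)–+(2,1)≠ #(1,3)–#(2,3)= #(1,3)–#(2,4)= #(1,3)–#(2,2)=  → 3/10 unlike.
Row 2: +(2,1)–#(2,2)≠ +(2,1)–+(3,1)= #(2,2)–#(2,3)= #(2,2)–#(3,3)= #(2,2)–+(3,1)≠ #(2,3)–#(2,4)= #(2,3)–#(3,3)= #(2,3)–#(3,4)= #(2,4)–#(3,4)= #(2,4)–#(3,3)=  → 2/10 unlike.
Row 3: +(3,1)–+(4,1)= +(3,1)–#(4,2)≠ #(3,3)–#(3,4)= #(3,3)–#(4,3)= #(3,3)–+(4,4)≠ #(3,3)–#(4,2)= #(3,4)–+(4,4)≠ #(3,4)–#(4,3)=  → 3/8 unlike.
Row 4: +(4,1)–#(4,2)≠ +(4,1)–#(5,1)≠ +(4,1)–#(5,2)≠ #(4,2)–#(4,3)= #(4,2)–#(5,2)= #(4,2)–+(5,3)≠ #(4,2)–#(5,1)= #(4,3)–+(4,4)≠ #(4,3)–+(5,3)≠ #(4,3)–+(5,4)≠ #(4,3)–#(5,2)= +(4,4)–+(5,4)= +(4,4)–+(5,3)=  → 7/13 unlike.
Row 5: #(5,1)–#(5,2)= #(5,1)–+(6,1)≠ #(5,2)–+(5,3)≠ #(5,2)–+(6,1)≠ +(5,3)–+(5,4)=  → 3/5 unlike.
Total adjacent occupied pairs: 46; unlike-type pairs: 18.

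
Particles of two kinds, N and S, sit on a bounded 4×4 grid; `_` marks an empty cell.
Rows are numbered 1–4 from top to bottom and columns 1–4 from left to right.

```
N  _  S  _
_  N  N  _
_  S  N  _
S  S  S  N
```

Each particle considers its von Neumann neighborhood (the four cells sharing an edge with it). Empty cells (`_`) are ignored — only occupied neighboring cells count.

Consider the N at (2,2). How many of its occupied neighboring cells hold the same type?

1

Occupied neighbors of (2,2): (3,2)=S, (2,3)=N.
Same type (N): 1 of 2.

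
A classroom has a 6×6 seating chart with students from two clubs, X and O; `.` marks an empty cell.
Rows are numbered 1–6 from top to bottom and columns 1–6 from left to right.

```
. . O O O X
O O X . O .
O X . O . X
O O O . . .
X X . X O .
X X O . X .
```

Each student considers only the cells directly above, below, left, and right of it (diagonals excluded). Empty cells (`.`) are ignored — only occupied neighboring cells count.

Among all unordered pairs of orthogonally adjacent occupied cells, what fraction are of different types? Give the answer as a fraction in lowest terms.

11/23

Scan each occupied cell's neighbors to the right and below so each pair is counted once.
Row 1: O(1,3)–O(1,4)= O(1,3)–X(2,3)≠ O(1,4)–O(1,5)= O(1,5)–X(1,6)≠ O(1,5)–O(2,5)=  → 2/5 unlike.
Row 2: O(2,1)–O(2,2)= O(2,1)–O(3,1)= O(2,2)–X(2,3)≠ O(2,2)–X(3,2)≠  → 2/4 unlike.
Row 3: O(3,1)–X(3,2)≠ O(3,1)–O(4,1)= X(3,2)–O(4,2)≠  → 2/3 unlike.
Row 4: O(4,1)–O(4,2)= O(4,1)–X(5,1)≠ O(4,2)–O(4,3)= O(4,2)–X(5,2)≠  → 2/4 unlike.
Row 5: X(5,1)–X(5,2)= X(5,1)–X(6,1)= X(5,2)–X(6,2)= X(5,4)–O(5,5)≠ O(5,5)–X(6,5)≠  → 2/5 unlike.
Row 6: X(6,1)–X(6,2)= X(6,2)–O(6,3)≠  → 1/2 unlike.
Total adjacent occupied pairs: 23; unlike-type pairs: 11.
11/23 is already in lowest terms.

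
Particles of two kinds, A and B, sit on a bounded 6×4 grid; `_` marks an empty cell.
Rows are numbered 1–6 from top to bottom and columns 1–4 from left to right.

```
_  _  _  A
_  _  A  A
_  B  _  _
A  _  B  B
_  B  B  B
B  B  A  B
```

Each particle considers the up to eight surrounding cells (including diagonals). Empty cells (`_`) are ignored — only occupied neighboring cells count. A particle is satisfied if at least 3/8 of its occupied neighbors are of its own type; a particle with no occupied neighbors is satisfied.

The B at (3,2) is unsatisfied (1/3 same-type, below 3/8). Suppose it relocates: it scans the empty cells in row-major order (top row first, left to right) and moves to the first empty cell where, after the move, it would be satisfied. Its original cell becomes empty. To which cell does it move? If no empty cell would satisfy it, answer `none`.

Vacating (3,2). Empty cells in order:
  (1,1): 0/0 same-type → satisfied — stop here.

(1,1)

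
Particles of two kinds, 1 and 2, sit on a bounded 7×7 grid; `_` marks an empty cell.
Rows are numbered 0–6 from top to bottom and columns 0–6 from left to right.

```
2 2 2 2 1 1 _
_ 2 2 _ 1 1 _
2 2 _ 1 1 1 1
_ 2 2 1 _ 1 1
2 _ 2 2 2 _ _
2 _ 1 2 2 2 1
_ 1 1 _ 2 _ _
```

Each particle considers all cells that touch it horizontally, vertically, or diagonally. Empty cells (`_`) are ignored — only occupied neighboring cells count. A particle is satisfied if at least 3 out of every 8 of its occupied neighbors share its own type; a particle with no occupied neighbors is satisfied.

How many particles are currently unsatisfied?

2

(0,0)2 2/2 satisfied
(0,1)2 4/4 satisfied
(0,2)2 4/4 satisfied
(0,3)2 2/4 satisfied
(0,4)1 3/4 satisfied
(0,5)1 3/3 satisfied
(1,1)2 6/6 satisfied
(1,2)2 5/6 satisfied
(1,4)1 6/7 satisfied
(1,5)1 6/6 satisfied
(2,0)2 3/3 satisfied
(2,1)2 5/5 satisfied
(2,3)1 3/5 satisfied
(2,4)1 6/6 satisfied
(2,5)1 6/6 satisfied
(2,6)1 4/4 satisfied
(3,1)2 5/5 satisfied
(3,2)2 4/6 satisfied
(3,3)1 2/6 not
(3,5)1 4/5 satisfied
(3,6)1 3/3 satisfied
(4,0)2 2/2 satisfied
(4,2)2 4/6 satisfied
(4,3)2 5/7 satisfied
(4,4)2 4/6 satisfied
(5,0)2 1/2 satisfied
(5,2)1 2/5 satisfied
(5,3)2 5/7 satisfied
(5,4)2 5/5 satisfied
(5,5)2 3/4 satisfied
(5,6)1 0/1 not
(6,1)1 2/3 satisfied
(6,2)1 2/3 satisfied
(6,4)2 3/3 satisfied
Unsatisfied: (3,3), (5,6) — 2 in total.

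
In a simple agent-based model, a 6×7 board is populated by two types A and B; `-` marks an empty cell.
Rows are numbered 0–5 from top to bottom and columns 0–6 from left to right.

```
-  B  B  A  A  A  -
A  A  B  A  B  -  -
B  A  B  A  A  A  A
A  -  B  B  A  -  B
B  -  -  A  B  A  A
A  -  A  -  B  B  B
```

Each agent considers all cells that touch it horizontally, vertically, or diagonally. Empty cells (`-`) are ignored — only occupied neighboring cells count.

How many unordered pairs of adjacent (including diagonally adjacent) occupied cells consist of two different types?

47

Scan each occupied cell's neighbors to the right and below (and the two forward diagonals) so each pair is counted once.
From row 0: 9 unlike of 16 pairs (running 9/16).
From row 1: 12 unlike of 18 pairs (running 21/34).
From row 2: 10 unlike of 19 pairs (running 31/53).
From row 3: 7 unlike of 11 pairs (running 38/64).
From row 4: 9 unlike of 13 pairs (running 47/77).
From row 5: 0 unlike of 2 pairs (running 47/79).
Total adjacent occupied pairs: 79; unlike-type pairs: 47.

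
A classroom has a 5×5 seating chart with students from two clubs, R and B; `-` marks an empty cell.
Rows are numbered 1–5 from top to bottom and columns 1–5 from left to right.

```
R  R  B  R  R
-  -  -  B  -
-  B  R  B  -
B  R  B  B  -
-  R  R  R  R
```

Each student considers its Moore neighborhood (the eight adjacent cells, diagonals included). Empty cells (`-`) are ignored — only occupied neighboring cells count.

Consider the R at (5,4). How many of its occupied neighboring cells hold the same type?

Occupied neighbors of (5,4): (4,3)=B, (4,4)=B, (5,3)=R, (5,5)=R.
Same type (R): 2 of 4.

2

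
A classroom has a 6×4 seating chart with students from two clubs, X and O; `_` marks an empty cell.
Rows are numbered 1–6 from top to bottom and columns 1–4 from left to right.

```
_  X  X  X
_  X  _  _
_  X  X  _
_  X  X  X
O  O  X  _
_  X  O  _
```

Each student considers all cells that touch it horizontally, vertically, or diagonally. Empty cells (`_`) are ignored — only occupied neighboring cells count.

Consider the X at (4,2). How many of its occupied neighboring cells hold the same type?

Occupied neighbors of (4,2): (3,2)=X, (3,3)=X, (4,3)=X, (5,1)=O, (5,2)=O, (5,3)=X.
Same type (X): 4 of 6.

4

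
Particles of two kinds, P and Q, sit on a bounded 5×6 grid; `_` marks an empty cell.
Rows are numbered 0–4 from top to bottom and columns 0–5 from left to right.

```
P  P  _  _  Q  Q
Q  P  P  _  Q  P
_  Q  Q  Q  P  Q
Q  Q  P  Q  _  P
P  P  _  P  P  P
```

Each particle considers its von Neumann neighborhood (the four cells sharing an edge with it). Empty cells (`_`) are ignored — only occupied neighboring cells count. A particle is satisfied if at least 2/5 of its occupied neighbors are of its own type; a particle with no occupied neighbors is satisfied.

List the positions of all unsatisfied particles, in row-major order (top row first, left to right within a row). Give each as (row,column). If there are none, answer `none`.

(1,0), (1,4), (1,5), (2,4), (2,5), (3,2), (3,3)

Row 0: (0,0)P 1/2 ok · (0,1)P 2/2 ok · (0,4)Q 2/2 ok · (0,5)Q 1/2 ok
Row 1: (1,0)Q 0/2 unhappy · (1,1)P 2/4 ok · (1,2)P 1/2 ok · (1,4)Q 1/3 unhappy · (1,5)P 0/3 unhappy
Row 2: (2,1)Q 2/3 ok · (2,2)Q 2/4 ok · (2,3)Q 2/3 ok · (2,4)P 0/3 unhappy · (2,5)Q 0/3 unhappy
Row 3: (3,0)Q 1/2 ok · (3,1)Q 2/4 ok · (3,2)P 0/3 unhappy · (3,3)Q 1/3 unhappy · (3,5)P 1/2 ok
Row 4: (4,0)P 1/2 ok · (4,1)P 1/2 ok · (4,3)P 1/2 ok · (4,4)P 2/2 ok · (4,5)P 2/2 ok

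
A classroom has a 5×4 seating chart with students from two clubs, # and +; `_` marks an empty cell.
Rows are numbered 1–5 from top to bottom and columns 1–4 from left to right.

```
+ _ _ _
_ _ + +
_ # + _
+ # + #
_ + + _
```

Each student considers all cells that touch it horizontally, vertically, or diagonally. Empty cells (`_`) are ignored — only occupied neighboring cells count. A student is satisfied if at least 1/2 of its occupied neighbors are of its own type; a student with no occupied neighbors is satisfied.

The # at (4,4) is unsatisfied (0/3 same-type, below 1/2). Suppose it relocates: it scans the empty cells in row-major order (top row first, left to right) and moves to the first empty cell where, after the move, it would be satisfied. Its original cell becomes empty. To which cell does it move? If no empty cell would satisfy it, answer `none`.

Vacating (4,4). Empty cells in order:
  (1,2): 0/2 same-type → still unsatisfied.
  (1,3): 0/2 same-type → still unsatisfied.
  (1,4): 0/2 same-type → still unsatisfied.
  (2,1): 1/2 same-type → satisfied — stop here.

(2,1)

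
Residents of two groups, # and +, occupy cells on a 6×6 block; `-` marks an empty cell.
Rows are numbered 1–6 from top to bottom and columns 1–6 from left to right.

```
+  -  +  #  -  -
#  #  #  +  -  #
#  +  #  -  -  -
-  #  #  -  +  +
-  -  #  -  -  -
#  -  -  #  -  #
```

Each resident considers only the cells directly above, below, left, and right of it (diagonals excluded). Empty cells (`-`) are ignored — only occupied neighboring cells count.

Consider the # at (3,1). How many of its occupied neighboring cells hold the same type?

Occupied neighbors of (3,1): (2,1)=#, (3,2)=+.
Same type (#): 1 of 2.

1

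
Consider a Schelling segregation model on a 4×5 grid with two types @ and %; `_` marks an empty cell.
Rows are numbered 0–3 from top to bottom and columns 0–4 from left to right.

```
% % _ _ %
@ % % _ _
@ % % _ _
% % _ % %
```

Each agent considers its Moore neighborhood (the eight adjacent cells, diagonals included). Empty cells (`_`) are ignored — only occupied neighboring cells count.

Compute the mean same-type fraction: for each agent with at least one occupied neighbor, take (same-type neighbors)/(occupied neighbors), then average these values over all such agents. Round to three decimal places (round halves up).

0.722

Row 0: (0,0)% 2/3 · (0,1)% 3/4 · (0,4)% — no occupied neighbors
Row 1: (1,0)@ 1/5 · (1,1)% 5/7 · (1,2)% 4/4
Row 2: (2,0)@ 1/5 · (2,1)% 5/7 · (2,2)% 5/5
Row 3: (3,0)% 2/3 · (3,1)% 3/4 · (3,3)% 2/2 · (3,4)% 1/1
Sum over 12 agents: 2/3 + 3/4 + 1/5 + 5/7 + 4/4 + 1/5 + 5/7 + 5/5 + 2/3 + 3/4 + 2/2 + 1/1 = 1819/210; mean = 1819/210 ÷ 12 = 1819/2520 = 0.721825… → 0.722.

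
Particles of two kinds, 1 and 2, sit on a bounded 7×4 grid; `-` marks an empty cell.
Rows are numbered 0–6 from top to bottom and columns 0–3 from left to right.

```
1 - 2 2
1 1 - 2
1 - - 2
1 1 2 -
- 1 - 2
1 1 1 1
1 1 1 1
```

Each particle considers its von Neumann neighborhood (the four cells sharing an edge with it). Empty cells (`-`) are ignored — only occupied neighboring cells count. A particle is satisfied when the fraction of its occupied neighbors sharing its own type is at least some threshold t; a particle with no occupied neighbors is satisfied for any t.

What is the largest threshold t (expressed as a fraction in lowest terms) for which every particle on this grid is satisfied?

0/1

Row 0: (0,0)1 1/1 · (0,2)2 1/1 · (0,3)2 2/2
Row 1: (1,0)1 3/3 · (1,1)1 1/1 · (1,3)2 2/2
Row 2: (2,0)1 2/2 · (2,3)2 1/1
Row 3: (3,0)1 2/2 · (3,1)1 2/3 · (3,2)2 0/1
Row 4: (4,1)1 2/2 · (4,3)2 0/1
Row 5: (5,0)1 2/2 · (5,1)1 4/4 · (5,2)1 3/3 · (5,3)1 2/3
Row 6: (6,0)1 2/2 · (6,1)1 3/3 · (6,2)1 3/3 · (6,3)1 2/2
The smallest same-type fraction is 0/1 at (3,2), which reduces to 0/1. Any threshold above that leaves this particle unsatisfied.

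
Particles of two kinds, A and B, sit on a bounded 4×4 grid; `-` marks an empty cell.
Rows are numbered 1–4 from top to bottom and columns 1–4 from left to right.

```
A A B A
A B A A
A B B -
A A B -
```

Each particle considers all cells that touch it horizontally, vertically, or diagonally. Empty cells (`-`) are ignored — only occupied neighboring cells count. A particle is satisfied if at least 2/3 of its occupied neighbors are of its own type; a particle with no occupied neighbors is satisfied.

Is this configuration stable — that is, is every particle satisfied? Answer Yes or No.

(1,1)A 2/3 ✓
(1,2)A 3/5 ✗
(1,3)B 1/5 ✗
(1,4)A 2/3 ✓
(2,1)A 3/5 ✗
(2,2)B 3/8 ✗
(2,3)A 3/7 ✗
(2,4)A 2/4 ✗
(3,1)A 3/5 ✗
(3,2)B 3/8 ✗
(3,3)B 3/6 ✗
(4,1)A 2/3 ✓
(4,2)A 2/5 ✗
(4,3)B 2/3 ✓
For instance (1,2) has only 3/5 same-type neighbors, below 2/3.

No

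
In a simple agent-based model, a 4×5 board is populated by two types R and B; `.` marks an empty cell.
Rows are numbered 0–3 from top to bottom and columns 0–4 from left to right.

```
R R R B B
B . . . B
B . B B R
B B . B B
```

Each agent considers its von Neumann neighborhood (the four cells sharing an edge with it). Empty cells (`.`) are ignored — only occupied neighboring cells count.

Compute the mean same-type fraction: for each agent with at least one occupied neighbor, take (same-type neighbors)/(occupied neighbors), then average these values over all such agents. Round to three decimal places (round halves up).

(0,0)R 1/2
(0,1)R 2/2
(0,2)R 1/2
(0,3)B 1/2
(0,4)B 2/2
(1,0)B 1/2
(1,4)B 1/2
(2,0)B 2/2
(2,2)B 1/1
(2,3)B 2/3
(2,4)R 0/3
(3,0)B 2/2
(3,1)B 1/1
(3,3)B 2/2
(3,4)B 1/2
Sum over 15 agents: 1/2 + 2/2 + 1/2 + 1/2 + 2/2 + 1/2 + 1/2 + 2/2 + 1/1 + 2/3 + 0/3 + 2/2 + 1/1 + 2/2 + 1/2 = 32/3; mean = 32/3 ÷ 15 = 32/45 = 0.711111… → 0.711.

0.711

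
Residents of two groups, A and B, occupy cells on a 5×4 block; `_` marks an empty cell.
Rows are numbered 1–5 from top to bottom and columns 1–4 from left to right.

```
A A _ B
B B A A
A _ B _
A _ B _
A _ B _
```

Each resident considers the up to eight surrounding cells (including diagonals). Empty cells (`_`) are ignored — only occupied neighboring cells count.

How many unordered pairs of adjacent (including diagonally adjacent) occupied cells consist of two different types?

Scan each occupied cell's neighbors to the right and below (and the two forward diagonals) so each pair is counted once.
From row 1: 6 unlike of 8 pairs (running 6/8).
From row 2: 5 unlike of 8 pairs (running 11/16).
From row 3: 0 unlike of 2 pairs (running 11/18).
From row 4: 0 unlike of 2 pairs (running 11/20).
Total adjacent occupied pairs: 20; unlike-type pairs: 11.

11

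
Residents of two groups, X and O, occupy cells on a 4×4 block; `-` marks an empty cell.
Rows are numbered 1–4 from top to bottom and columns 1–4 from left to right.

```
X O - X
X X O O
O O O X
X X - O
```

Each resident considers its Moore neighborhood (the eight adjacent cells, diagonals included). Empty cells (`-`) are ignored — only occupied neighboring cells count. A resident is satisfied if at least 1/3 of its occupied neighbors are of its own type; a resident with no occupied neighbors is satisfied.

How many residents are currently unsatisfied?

Row 1: (1,1)X 2/3 ok · (1,2)O 1/4 unhappy · (1,4)X 0/2 unhappy
Row 2: (2,1)X 2/5 ok · (2,2)X 2/7 unhappy · (2,3)O 4/7 ok · (2,4)O 2/4 ok
Row 3: (3,1)O 1/5 unhappy · (3,2)O 3/7 ok · (3,3)O 4/7 ok · (3,4)X 0/4 unhappy
Row 4: (4,1)X 1/3 ok · (4,2)X 1/4 unhappy · (4,4)O 1/2 ok
Unsatisfied: (1,2), (1,4), (2,2), (3,1), (3,4), (4,2) — 6 in total.

6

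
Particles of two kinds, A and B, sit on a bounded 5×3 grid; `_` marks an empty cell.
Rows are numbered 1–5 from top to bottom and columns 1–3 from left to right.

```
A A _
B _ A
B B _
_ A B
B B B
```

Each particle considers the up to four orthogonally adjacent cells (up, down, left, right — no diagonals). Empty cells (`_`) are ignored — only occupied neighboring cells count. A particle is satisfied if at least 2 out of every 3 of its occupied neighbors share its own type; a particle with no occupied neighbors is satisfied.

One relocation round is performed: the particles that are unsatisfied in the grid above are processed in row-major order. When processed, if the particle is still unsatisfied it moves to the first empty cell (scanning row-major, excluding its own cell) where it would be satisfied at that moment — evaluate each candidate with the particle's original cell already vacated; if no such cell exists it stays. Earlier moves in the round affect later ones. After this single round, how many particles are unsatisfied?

1

Initially unsatisfied (in order): (1,1), (2,1), (3,2), (4,2), (4,3).
  (1,1) → (1,3).
  (2,1): now satisfied by earlier moves; stays.
  (3,2) → (4,1).
  (4,2) → (2,2).
  (4,3): now satisfied by earlier moves; stays.
Resulting grid:
_ A A
B A A
B _ _
B _ B
B B B
Unsatisfied now: (2,1).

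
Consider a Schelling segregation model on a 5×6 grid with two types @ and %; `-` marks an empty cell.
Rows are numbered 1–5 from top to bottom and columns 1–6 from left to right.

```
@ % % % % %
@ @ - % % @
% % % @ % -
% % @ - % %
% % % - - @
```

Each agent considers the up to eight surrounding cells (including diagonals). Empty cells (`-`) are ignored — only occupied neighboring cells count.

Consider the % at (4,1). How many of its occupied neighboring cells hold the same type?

5

Occupied neighbors of (4,1): (3,1)=%, (3,2)=%, (4,2)=%, (5,1)=%, (5,2)=%.
Same type (%): 5 of 5.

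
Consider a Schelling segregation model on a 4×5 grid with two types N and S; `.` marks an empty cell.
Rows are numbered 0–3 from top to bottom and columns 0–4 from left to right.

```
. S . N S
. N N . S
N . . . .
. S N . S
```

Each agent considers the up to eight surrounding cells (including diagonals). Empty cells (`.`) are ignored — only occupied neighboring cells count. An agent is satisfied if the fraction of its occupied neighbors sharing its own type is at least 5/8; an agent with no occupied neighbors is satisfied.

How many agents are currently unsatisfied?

7

(0,1)S 0/2 unhappy
(0,3)N 1/3 unhappy
(0,4)S 1/2 unhappy
(1,1)N 2/3 ok
(1,2)N 2/3 ok
(1,4)S 1/2 unhappy
(2,0)N 1/2 unhappy
(3,1)S 0/2 unhappy
(3,2)N 0/1 unhappy
(3,4)S 0/0 ok
Unsatisfied: (0,1), (0,3), (0,4), (1,4), (2,0), (3,1), (3,2) — 7 in total.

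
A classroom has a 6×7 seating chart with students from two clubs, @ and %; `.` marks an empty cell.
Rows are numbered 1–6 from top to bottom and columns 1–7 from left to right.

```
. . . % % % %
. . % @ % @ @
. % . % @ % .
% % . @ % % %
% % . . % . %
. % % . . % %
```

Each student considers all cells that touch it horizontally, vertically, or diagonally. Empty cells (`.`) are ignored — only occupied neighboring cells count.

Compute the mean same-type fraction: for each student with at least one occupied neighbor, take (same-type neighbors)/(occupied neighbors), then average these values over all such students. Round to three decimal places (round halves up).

0.715

(1,4)% 3/4
(1,5)% 3/5
(1,6)% 3/5
(1,7)% 1/3
(2,3)% 3/4
(2,4)@ 1/6
(2,5)% 5/8
(2,6)@ 2/7
(2,7)@ 1/4
(3,2)% 3/3
(3,4)% 3/6
(3,5)@ 3/8
(3,6)% 4/7
(4,1)% 4/4
(4,2)% 4/4
(4,4)@ 1/4
(4,5)% 4/6
(4,6)% 5/6
(4,7)% 3/3
(5,1)% 4/4
(5,2)% 5/5
(5,5)% 3/4
(5,7)% 4/4
(6,2)% 3/3
(6,3)% 2/2
(6,6)% 3/3
(6,7)% 2/2
Sum over 27 students: 3/4 + 3/5 + 3/5 + 1/3 + 3/4 + 1/6 + 5/8 + 2/7 + 1/4 + 3/3 + 3/6 + 3/8 + 4/7 + 4/4 + 4/4 + 1/4 + 4/6 + 5/6 + 3/3 + 4/4 + 5/5 + 3/4 + 4/4 + 3/3 + 2/2 + 3/3 + 2/2 = 2703/140; mean = 2703/140 ÷ 27 = 901/1260 = 0.715079… → 0.715.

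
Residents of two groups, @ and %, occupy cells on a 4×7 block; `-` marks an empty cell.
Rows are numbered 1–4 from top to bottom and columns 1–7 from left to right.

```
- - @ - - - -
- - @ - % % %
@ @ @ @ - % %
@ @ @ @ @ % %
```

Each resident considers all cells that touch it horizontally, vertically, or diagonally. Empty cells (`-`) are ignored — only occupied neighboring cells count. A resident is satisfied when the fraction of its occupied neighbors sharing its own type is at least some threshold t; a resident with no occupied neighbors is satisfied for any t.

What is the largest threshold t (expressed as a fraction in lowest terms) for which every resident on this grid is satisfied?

(1,3)@ 1/1
(2,3)@ 4/4
(2,5)% 2/3
(2,6)% 4/4
(2,7)% 3/3
(3,1)@ 3/3
(3,2)@ 6/6
(3,3)@ 6/6
(3,4)@ 5/6
(3,6)% 6/7
(3,7)% 5/5
(4,1)@ 3/3
(4,2)@ 5/5
(4,3)@ 5/5
(4,4)@ 4/4
(4,5)@ 2/4
(4,6)% 3/4
(4,7)% 3/3
The smallest same-type fraction is 2/4 at (4,5), which reduces to 1/2. Any threshold above that leaves this resident unsatisfied.

1/2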